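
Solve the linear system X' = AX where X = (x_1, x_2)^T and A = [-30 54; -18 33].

Coefficient matrix A = [[-30, 54], [-18, 33]].
Characteristic polynomial det(A - λI) = λ^2 - 3λ - 18 = 0.
Eigenvalues λ = 6, -3.
For λ=6: (A-λI) row 1 is [-36, 54], so an eigenvector is (-3, -2).
For λ=-3: (A-λI) row 1 is [-27, 54], so an eigenvector is (2, 1).
General solution: C_1e^(6t)(-3,-2) + C_2e^(-3t)(2,1).

x_1(t) = -3C_1e^(6t) + 2C_2e^(-3t), x_2(t) = -2C_1e^(6t) + C_2e^(-3t)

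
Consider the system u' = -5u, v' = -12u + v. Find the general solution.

u(t) = c_1e^(-5t), v(t) = 2c_1e^(-5t) + c_2e^(t)

Coefficient matrix A = [[-5, 0], [-12, 1]].
Characteristic polynomial det(A - λI) = λ^2 + 4λ - 5 = 0.
Eigenvalues λ = -5, 1.
For λ=-5: (A-λI) row 2 is [-12, 6], so an eigenvector is (1, 2).
For λ=1: (A-λI) row 1 is [-6, 0], so an eigenvector is (0, 1).
General solution: c_1e^(-5t)(1,2) + c_2e^(t)(0,1).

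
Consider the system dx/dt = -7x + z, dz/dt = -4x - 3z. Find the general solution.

Coefficient matrix A = [[-7, 1], [-4, -3]].
Characteristic polynomial det(A - λI) = λ^2 + 10λ + 25 = 0.
Single eigenvalue λ = -5 with algebraic multiplicity 2.
Eigenvector v = (1,2); generalized eigenvector w with (A-λI)w=v is (1,3).
General solution: e^(-5t)[K_1·v + K_2·(t·v + w)].

x(t) = K_1e^(-5t) + K_2te^(-5t) + K_2e^(-5t), z(t) = 2K_1e^(-5t) + 2K_2te^(-5t) + 3K_2e^(-5t)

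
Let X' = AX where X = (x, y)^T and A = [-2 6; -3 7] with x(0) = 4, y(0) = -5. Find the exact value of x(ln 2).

A = [[-2,6],[-3,7]]; eigenvalues λ = 4, 1.
Eigenvectors: (-1,-1) for λ=4, (-2,-1) for λ=1.
From the initial condition, c_1 = 14, c_2 = -9.
x(ln 2) = (14)(2^4)(-1) + (-9)(2^1)(-2) = -188.

-188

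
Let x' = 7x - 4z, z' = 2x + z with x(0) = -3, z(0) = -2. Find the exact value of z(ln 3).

-270

A = [[7,-4],[2,1]]; eigenvalues λ = 5, 3.
Eigenvectors: (2,1) for λ=5, (-1,-1) for λ=3.
From the initial condition, c_1 = -1, c_2 = 1.
z(ln 3) = (-1)(3^5)(1) + (1)(3^3)(-1) = -270.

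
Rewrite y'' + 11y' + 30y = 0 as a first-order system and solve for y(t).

y(t) = C_1e^(-5t) + C_2e^(-6t)

Let x_1 = y, x_2 = y'. Then x_1' = x_2 and x_2' = -30x_1 - 11x_2.
A = [[0,1],[-30,-11]]; det(A-λI) = λ^2 + 11λ + 30.
Eigenvalues λ = -5, -6 with eigenvectors (1,-5), (1,-6).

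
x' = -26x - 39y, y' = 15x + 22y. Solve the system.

x(t) = 3C_1e^(-2t)sin(3t) - 2C_1e^(-2t)cos(3t) - 2C_2e^(-2t)sin(3t) - 3C_2e^(-2t)cos(3t), y(t) = -2C_1e^(-2t)sin(3t) + C_1e^(-2t)cos(3t) + C_2e^(-2t)sin(3t) + 2C_2e^(-2t)cos(3t)

Coefficient matrix A = [[-26, -39], [15, 22]].
Characteristic polynomial det(A - λI) = λ^2 + 4λ + 13 = 0.
Eigenvalues λ = -2 ± 3i (complex conjugate pair).
For λ=-2+3i: an eigenvector is (-2,1) - i(3,-2) = (-2 - 3i, 1 + 2i).
A real fundamental pair from Re and Im of e^((-2+3i)t)v: X_1 = e^(-2t)(cos(3t)·(-2,1) + sin(3t)·(3,-2)), X_2 = e^(-2t)(sin(3t)·(-2,1) - cos(3t)·(3,-2)).
General solution: C_1X_1 + C_2X_2.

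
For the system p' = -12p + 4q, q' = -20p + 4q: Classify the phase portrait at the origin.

A = [[-12,4],[-20,4]]; det(A-λI) = λ^2 + 8λ + 32.
λ = -4 ± 4i: negative real part.

stable spiral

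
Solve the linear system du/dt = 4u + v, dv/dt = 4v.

Coefficient matrix A = [[4, 1], [0, 4]].
Characteristic polynomial det(A - λI) = λ^2 - 8λ + 16 = 0.
Single eigenvalue λ = 4 with algebraic multiplicity 2.
Eigenvector v = (1,0); generalized eigenvector w with (A-λI)w=v is (2,1).
General solution: e^(4t)[c_1·v + c_2·(t·v + w)].

u(t) = c_1e^(4t) + c_2te^(4t) + 2c_2e^(4t), v(t) = c_2e^(4t)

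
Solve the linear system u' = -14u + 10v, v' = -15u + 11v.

Coefficient matrix A = [[-14, 10], [-15, 11]].
Characteristic polynomial det(A - λI) = λ^2 + 3λ - 4 = 0.
Eigenvalues λ = 1, -4.
For λ=1: (A-λI) row 1 is [-15, 10], so an eigenvector is (-2, -3).
For λ=-4: (A-λI) row 1 is [-10, 10], so an eigenvector is (-1, -1).
General solution: C_1e^(t)(-2,-3) + C_2e^(-4t)(-1,-1).

u(t) = -2C_1e^(t) - C_2e^(-4t), v(t) = -3C_1e^(t) - C_2e^(-4t)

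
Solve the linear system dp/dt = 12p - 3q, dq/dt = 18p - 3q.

Coefficient matrix A = [[12, -3], [18, -3]].
Characteristic polynomial det(A - λI) = λ^2 - 9λ + 18 = 0.
Eigenvalues λ = 6, 3.
For λ=6: (A-λI) row 1 is [6, -3], so an eigenvector is (-1, -2).
For λ=3: (A-λI) row 1 is [9, -3], so an eigenvector is (1, 3).
General solution: c_1e^(6t)(-1,-2) + c_2e^(3t)(1,3).

p(t) = -c_1e^(6t) + c_2e^(3t), q(t) = -2c_1e^(6t) + 3c_2e^(3t)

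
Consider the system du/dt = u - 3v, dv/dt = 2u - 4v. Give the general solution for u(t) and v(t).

u(t) = -3C_1e^(-t) + C_2e^(-2t), v(t) = -2C_1e^(-t) + C_2e^(-2t)

Coefficient matrix A = [[1, -3], [2, -4]].
Characteristic polynomial det(A - λI) = λ^2 + 3λ + 2 = 0.
Eigenvalues λ = -1, -2.
For λ=-1: (A-λI) row 1 is [2, -3], so an eigenvector is (-3, -2).
For λ=-2: (A-λI) row 1 is [3, -3], so an eigenvector is (1, 1).
General solution: C_1e^(-t)(-3,-2) + C_2e^(-2t)(1,1).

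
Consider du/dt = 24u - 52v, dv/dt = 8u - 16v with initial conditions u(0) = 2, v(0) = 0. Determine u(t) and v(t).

u(t) = 10e^(4t)sin(4t) + 2e^(4t)cos(4t), v(t) = 4e^(4t)sin(4t)

Coefficient matrix A = [[24, -52], [8, -16]].
Characteristic polynomial det(A - λI) = λ^2 - 8λ + 32 = 0.
Eigenvalues λ = 4 ± 4i (complex conjugate pair).
For λ=4+4i: an eigenvector is (-2,-1) - i(3,1) = (-2 - 3i, -1 - i).
A real fundamental pair from Re and Im of e^((4+4i)t)v: X_1 = e^(4t)(cos(4t)·(-2,-1) + sin(4t)·(3,1)), X_2 = e^(4t)(sin(4t)·(-2,-1) - cos(4t)·(3,1)).
General solution: C_1X_1 + C_2X_2.
Applying u(0)=2, v(0)=0 gives C_1=2, C_2=-2.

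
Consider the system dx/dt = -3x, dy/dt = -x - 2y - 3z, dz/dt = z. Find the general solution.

x(t) = K_3e^(-3t), y(t) = -K_1e^(t) + K_2e^(-2t) + K_3e^(-3t), z(t) = K_1e^(t)

Coefficient matrix A = [[-3, 0, 0], [-1, -2, -3], [0, 0, 1]].
det(A - λI) = 0 gives eigenvalues λ = 1, -2, -3.
For λ=1: eigenvector (0,-1,1).
For λ=-2: eigenvector (0,1,0).
For λ=-3: eigenvector (1,1,0).
General solution: K_1e^(t)(0,-1,1) + K_2e^(-2t)(0,1,0) + K_3e^(-3t)(1,1,0).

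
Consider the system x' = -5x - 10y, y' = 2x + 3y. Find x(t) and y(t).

Coefficient matrix A = [[-5, -10], [2, 3]].
Characteristic polynomial det(A - λI) = λ^2 + 2λ + 5 = 0.
Eigenvalues λ = -1 ± 2i (complex conjugate pair).
For λ=-1+2i: an eigenvector is (-2,1) - i(-1,0) = (-2 + i, 1).
A real fundamental pair from Re and Im of e^((-1+2i)t)v: X_1 = e^(-t)(cos(2t)·(-2,1) + sin(2t)·(-1,0)), X_2 = e^(-t)(sin(2t)·(-2,1) - cos(2t)·(-1,0)).
General solution: c_1X_1 + c_2X_2.

x(t) = -c_1e^(-t)sin(2t) - 2c_1e^(-t)cos(2t) - 2c_2e^(-t)sin(2t) + c_2e^(-t)cos(2t), y(t) = c_1e^(-t)cos(2t) + c_2e^(-t)sin(2t)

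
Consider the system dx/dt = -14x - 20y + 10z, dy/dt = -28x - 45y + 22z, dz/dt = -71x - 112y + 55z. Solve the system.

Coefficient matrix A = [[-14, -20, 10], [-28, -45, 22], [-71, -112, 55]].
det(A - λI) = 0 gives eigenvalues λ = -4, -1, 1.
For λ=-4: eigenvector (1,2,5).
For λ=-1: eigenvector (0,1,2).
For λ=1: eigenvector (2,5,13).
General solution: K_1e^(-4t)(1,2,5) + K_2e^(-t)(0,1,2) + K_3e^(t)(2,5,13).

x(t) = K_1e^(-4t) + 2K_3e^(t), y(t) = 2K_1e^(-4t) + K_2e^(-t) + 5K_3e^(t), z(t) = 5K_1e^(-4t) + 2K_2e^(-t) + 13K_3e^(t)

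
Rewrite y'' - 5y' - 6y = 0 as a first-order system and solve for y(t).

y(t) = C_1e^(6t) + C_2e^(-t)

Let x_1 = y, x_2 = y'. Then x_1' = x_2 and x_2' = 6x_1 + 5x_2.
A = [[0,1],[6,5]]; det(A-λI) = λ^2 - 5λ - 6.
Eigenvalues λ = 6, -1 with eigenvectors (1,6), (1,-1).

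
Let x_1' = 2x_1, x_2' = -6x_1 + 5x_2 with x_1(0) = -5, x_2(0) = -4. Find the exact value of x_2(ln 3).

A = [[2,0],[-6,5]]; eigenvalues λ = 2, 5.
Eigenvectors: (1,2) for λ=2, (0,-1) for λ=5.
From the initial condition, c_1 = -5, c_2 = -6.
x_2(ln 3) = (-5)(3^2)(2) + (-6)(3^5)(-1) = 1368.

1368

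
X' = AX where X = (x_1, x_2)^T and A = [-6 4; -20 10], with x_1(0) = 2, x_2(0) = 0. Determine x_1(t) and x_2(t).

Coefficient matrix A = [[-6, 4], [-20, 10]].
Characteristic polynomial det(A - λI) = λ^2 - 4λ + 20 = 0.
Eigenvalues λ = 2 ± 4i (complex conjugate pair).
For λ=2+4i: an eigenvector is (0,1) - i(1,2) = (0 - i, 1 - 2i).
A real fundamental pair from Re and Im of e^((2+4i)t)v: X_1 = e^(2t)(cos(4t)·(0,1) + sin(4t)·(1,2)), X_2 = e^(2t)(sin(4t)·(0,1) - cos(4t)·(1,2)).
General solution: K_1X_1 + K_2X_2.
Applying x_1(0)=2, x_2(0)=0 gives K_1=-4, K_2=-2.

x_1(t) = -4e^(2t)sin(4t) + 2e^(2t)cos(4t), x_2(t) = -10e^(2t)sin(4t)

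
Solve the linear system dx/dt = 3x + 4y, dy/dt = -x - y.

Coefficient matrix A = [[3, 4], [-1, -1]].
Characteristic polynomial det(A - λI) = λ^2 - 2λ + 1 = 0.
Single eigenvalue λ = 1 with algebraic multiplicity 2.
Eigenvector v = (2,-1); generalized eigenvector w with (A-λI)w=v is (1,0).
General solution: e^(t)[C_1·v + C_2·(t·v + w)].

x(t) = 2C_1e^(t) + 2C_2te^(t) + C_2e^(t), y(t) = -C_1e^(t) - C_2te^(t)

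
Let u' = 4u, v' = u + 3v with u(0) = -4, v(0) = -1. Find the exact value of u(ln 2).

-64

A = [[4,0],[1,3]]; eigenvalues λ = 4, 3.
Eigenvectors: (1,1) for λ=4, (0,-1) for λ=3.
From the initial condition, c_1 = -4, c_2 = -3.
u(ln 2) = (-4)(2^4)(1) + (-3)(2^3)(0) = -64.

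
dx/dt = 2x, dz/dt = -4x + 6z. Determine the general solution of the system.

x(t) = C_2e^(2t), z(t) = -C_1e^(6t) + C_2e^(2t)

Coefficient matrix A = [[2, 0], [-4, 6]].
Characteristic polynomial det(A - λI) = λ^2 - 8λ + 12 = 0.
Eigenvalues λ = 6, 2.
For λ=6: (A-λI) row 1 is [-4, 0], so an eigenvector is (0, -1).
For λ=2: (A-λI) row 2 is [-4, 4], so an eigenvector is (1, 1).
General solution: C_1e^(6t)(0,-1) + C_2e^(2t)(1,1).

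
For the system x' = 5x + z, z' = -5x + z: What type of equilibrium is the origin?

unstable spiral

A = [[5,1],[-5,1]]; det(A-λI) = λ^2 - 6λ + 10.
λ = 3 ± i: positive real part.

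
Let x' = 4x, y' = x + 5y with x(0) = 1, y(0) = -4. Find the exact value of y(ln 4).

A = [[4,0],[1,5]]; eigenvalues λ = 4, 5.
Eigenvectors: (-1,1) for λ=4, (0,-1) for λ=5.
From the initial condition, c_1 = -1, c_2 = 3.
y(ln 4) = (-1)(4^4)(1) + (3)(4^5)(-1) = -3328.

-3328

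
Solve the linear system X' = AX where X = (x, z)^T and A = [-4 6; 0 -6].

Coefficient matrix A = [[-4, 6], [0, -6]].
Characteristic polynomial det(A - λI) = λ^2 + 10λ + 24 = 0.
Eigenvalues λ = -6, -4.
For λ=-6: (A-λI) row 1 is [2, 6], so an eigenvector is (3, -1).
For λ=-4: (A-λI) row 1 is [0, 6], so an eigenvector is (1, 0).
General solution: K_1e^(-6t)(3,-1) + K_2e^(-4t)(1,0).

x(t) = 3K_1e^(-6t) + K_2e^(-4t), z(t) = -K_1e^(-6t)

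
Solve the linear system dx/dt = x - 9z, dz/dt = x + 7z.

x(t) = -3C_1e^(4t) - 3C_2te^(4t) - 2C_2e^(4t), z(t) = C_1e^(4t) + C_2te^(4t) + C_2e^(4t)

Coefficient matrix A = [[1, -9], [1, 7]].
Characteristic polynomial det(A - λI) = λ^2 - 8λ + 16 = 0.
Single eigenvalue λ = 4 with algebraic multiplicity 2.
Eigenvector v = (-3,1); generalized eigenvector w with (A-λI)w=v is (-2,1).
General solution: e^(4t)[C_1·v + C_2·(t·v + w)].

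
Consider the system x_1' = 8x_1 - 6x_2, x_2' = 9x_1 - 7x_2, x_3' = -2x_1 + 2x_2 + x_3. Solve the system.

x_1(t) = c_1e^(2t) + 2c_2e^(-t), x_2(t) = c_1e^(2t) + 3c_2e^(-t), x_3(t) = -c_2e^(-t) + c_3e^(t)

Coefficient matrix A = [[8, -6, 0], [9, -7, 0], [-2, 2, 1]].
det(A - λI) = 0 gives eigenvalues λ = 2, -1, 1.
For λ=2: eigenvector (1,1,0).
For λ=-1: eigenvector (2,3,-1).
For λ=1: eigenvector (0,0,1).
General solution: c_1e^(2t)(1,1,0) + c_2e^(-t)(2,3,-1) + c_3e^(t)(0,0,1).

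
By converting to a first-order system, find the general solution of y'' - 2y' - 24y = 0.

y(t) = K_1e^(6t) + K_2e^(-4t)

Let x_1 = y, x_2 = y'. Then x_1' = x_2 and x_2' = 24x_1 + 2x_2.
A = [[0,1],[24,2]]; det(A-λI) = λ^2 - 2λ - 24.
Eigenvalues λ = 6, -4 with eigenvectors (1,6), (1,-4).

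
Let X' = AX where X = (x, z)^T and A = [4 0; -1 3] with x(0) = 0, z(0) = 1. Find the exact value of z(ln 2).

A = [[4,0],[-1,3]]; eigenvalues λ = 4, 3.
Eigenvectors: (-1,1) for λ=4, (0,-1) for λ=3.
From the initial condition, c_1 = 0, c_2 = -1.
z(ln 2) = (0)(2^4)(1) + (-1)(2^3)(-1) = 8.

8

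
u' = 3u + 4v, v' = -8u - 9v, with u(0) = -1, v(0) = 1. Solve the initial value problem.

Coefficient matrix A = [[3, 4], [-8, -9]].
Characteristic polynomial det(A - λI) = λ^2 + 6λ + 5 = 0.
Eigenvalues λ = -1, -5.
For λ=-1: (A-λI) row 1 is [4, 4], so an eigenvector is (-1, 1).
For λ=-5: (A-λI) row 1 is [8, 4], so an eigenvector is (-1, 2).
General solution: c_1e^(-t)(-1,1) + c_2e^(-5t)(-1,2).
Applying u(0)=-1, v(0)=1 gives c_1=1, c_2=0.

u(t) = -e^(-t), v(t) = e^(-t)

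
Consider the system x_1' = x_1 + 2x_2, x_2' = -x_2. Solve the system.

Coefficient matrix A = [[1, 2], [0, -1]].
Characteristic polynomial det(A - λI) = λ^2 - 1 = 0.
Eigenvalues λ = 1, -1.
For λ=1: (A-λI) row 1 is [0, 2], so an eigenvector is (1, 0).
For λ=-1: (A-λI) row 1 is [2, 2], so an eigenvector is (-1, 1).
General solution: c_1e^(t)(1,0) + c_2e^(-t)(-1,1).

x_1(t) = c_1e^(t) - c_2e^(-t), x_2(t) = c_2e^(-t)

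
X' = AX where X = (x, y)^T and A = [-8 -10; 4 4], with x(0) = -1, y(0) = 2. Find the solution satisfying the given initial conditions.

Coefficient matrix A = [[-8, -10], [4, 4]].
Characteristic polynomial det(A - λI) = λ^2 + 4λ + 8 = 0.
Eigenvalues λ = -2 ± 2i (complex conjugate pair).
For λ=-2+2i: an eigenvector is (2,-1) - i(-1,1) = (2 + i, -1 - i).
A real fundamental pair from Re and Im of e^((-2+2i)t)v: X_1 = e^(-2t)(cos(2t)·(2,-1) + sin(2t)·(-1,1)), X_2 = e^(-2t)(sin(2t)·(2,-1) - cos(2t)·(-1,1)).
General solution: C_1X_1 + C_2X_2.
Applying x(0)=-1, y(0)=2 gives C_1=1, C_2=-3.

x(t) = -7e^(-2t)sin(2t) - e^(-2t)cos(2t), y(t) = 4e^(-2t)sin(2t) + 2e^(-2t)cos(2t)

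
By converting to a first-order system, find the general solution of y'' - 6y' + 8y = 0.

Let x_1 = y, x_2 = y'. Then x_1' = x_2 and x_2' = -8x_1 + 6x_2.
A = [[0,1],[-8,6]]; det(A-λI) = λ^2 - 6λ + 8.
Eigenvalues λ = 4, 2 with eigenvectors (1,4), (1,2).

y(t) = C_1e^(4t) + C_2e^(2t)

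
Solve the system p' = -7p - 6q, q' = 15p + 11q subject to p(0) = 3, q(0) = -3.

Coefficient matrix A = [[-7, -6], [15, 11]].
Characteristic polynomial det(A - λI) = λ^2 - 4λ + 13 = 0.
Eigenvalues λ = 2 ± 3i (complex conjugate pair).
For λ=2+3i: an eigenvector is (1,-1) - i(-1,2) = (1 + i, -1 - 2i).
A real fundamental pair from Re and Im of e^((2+3i)t)v: X_1 = e^(2t)(cos(3t)·(1,-1) + sin(3t)·(-1,2)), X_2 = e^(2t)(sin(3t)·(1,-1) - cos(3t)·(-1,2)).
General solution: K_1X_1 + K_2X_2.
Applying p(0)=3, q(0)=-3 gives K_1=3, K_2=0.

p(t) = -3e^(2t)sin(3t) + 3e^(2t)cos(3t), q(t) = 6e^(2t)sin(3t) - 3e^(2t)cos(3t)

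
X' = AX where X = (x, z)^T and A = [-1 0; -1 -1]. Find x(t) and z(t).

x(t) = -c_2e^(-t), z(t) = c_1e^(-t) + c_2te^(-t) + 3c_2e^(-t)

Coefficient matrix A = [[-1, 0], [-1, -1]].
Characteristic polynomial det(A - λI) = λ^2 + 2λ + 1 = 0.
Single eigenvalue λ = -1 with algebraic multiplicity 2.
Eigenvector v = (0,1); generalized eigenvector w with (A-λI)w=v is (-1,3).
General solution: e^(-t)[c_1·v + c_2·(t·v + w)].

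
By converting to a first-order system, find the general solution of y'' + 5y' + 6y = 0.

y(t) = c_1e^(-3t) + c_2e^(-2t)

Let x_1 = y, x_2 = y'. Then x_1' = x_2 and x_2' = -6x_1 - 5x_2.
A = [[0,1],[-6,-5]]; det(A-λI) = λ^2 + 5λ + 6.
Eigenvalues λ = -3, -2 with eigenvectors (1,-3), (1,-2).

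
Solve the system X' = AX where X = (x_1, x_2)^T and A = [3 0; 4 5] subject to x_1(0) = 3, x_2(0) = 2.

x_1(t) = 3e^(3t), x_2(t) = 8e^(5t) - 6e^(3t)

Coefficient matrix A = [[3, 0], [4, 5]].
Characteristic polynomial det(A - λI) = λ^2 - 8λ + 15 = 0.
Eigenvalues λ = 3, 5.
For λ=3: (A-λI) row 2 is [4, 2], so an eigenvector is (-1, 2).
For λ=5: (A-λI) row 1 is [-2, 0], so an eigenvector is (0, -1).
General solution: C_1e^(3t)(-1,2) + C_2e^(5t)(0,-1).
Applying x_1(0)=3, x_2(0)=2 gives C_1=-3, C_2=-8.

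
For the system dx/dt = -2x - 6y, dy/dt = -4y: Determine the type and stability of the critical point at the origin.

stable node

A = [[-2,-6],[0,-4]]; det(A-λI) = λ^2 + 6λ + 8.
λ = -2, -4: both negative.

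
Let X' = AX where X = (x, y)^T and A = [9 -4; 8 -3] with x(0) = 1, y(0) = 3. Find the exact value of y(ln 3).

A = [[9,-4],[8,-3]]; eigenvalues λ = 1, 5.
Eigenvectors: (1,2) for λ=1, (-1,-1) for λ=5.
From the initial condition, c_1 = 2, c_2 = 1.
y(ln 3) = (2)(3^1)(2) + (1)(3^5)(-1) = -231.

-231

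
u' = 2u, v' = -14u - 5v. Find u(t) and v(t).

u(t) = -c_1e^(2t), v(t) = 2c_1e^(2t) - c_2e^(-5t)

Coefficient matrix A = [[2, 0], [-14, -5]].
Characteristic polynomial det(A - λI) = λ^2 + 3λ - 10 = 0.
Eigenvalues λ = 2, -5.
For λ=2: (A-λI) row 2 is [-14, -7], so an eigenvector is (-1, 2).
For λ=-5: (A-λI) row 1 is [7, 0], so an eigenvector is (0, -1).
General solution: c_1e^(2t)(-1,2) + c_2e^(-5t)(0,-1).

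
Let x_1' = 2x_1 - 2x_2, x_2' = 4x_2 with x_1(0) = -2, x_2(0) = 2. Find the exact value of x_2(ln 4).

A = [[2,-2],[0,4]]; eigenvalues λ = 2, 4.
Eigenvectors: (-1,0) for λ=2, (1,-1) for λ=4.
From the initial condition, c_1 = 0, c_2 = -2.
x_2(ln 4) = (0)(4^2)(0) + (-2)(4^4)(-1) = 512.

512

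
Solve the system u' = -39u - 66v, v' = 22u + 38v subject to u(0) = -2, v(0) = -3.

Coefficient matrix A = [[-39, -66], [22, 38]].
Characteristic polynomial det(A - λI) = λ^2 + λ - 30 = 0.
Eigenvalues λ = 5, -6.
For λ=5: (A-λI) row 1 is [-44, -66], so an eigenvector is (-3, 2).
For λ=-6: (A-λI) row 1 is [-33, -66], so an eigenvector is (2, -1).
General solution: C_1e^(5t)(-3,2) + C_2e^(-6t)(2,-1).
Applying u(0)=-2, v(0)=-3 gives C_1=-8, C_2=-13.

u(t) = 24e^(5t) - 26e^(-6t), v(t) = -16e^(5t) + 13e^(-6t)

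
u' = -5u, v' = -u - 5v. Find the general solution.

Coefficient matrix A = [[-5, 0], [-1, -5]].
Characteristic polynomial det(A - λI) = λ^2 + 10λ + 25 = 0.
Single eigenvalue λ = -5 with algebraic multiplicity 2.
Eigenvector v = (0,1); generalized eigenvector w with (A-λI)w=v is (-1,2).
General solution: e^(-5t)[C_1·v + C_2·(t·v + w)].

u(t) = -C_2e^(-5t), v(t) = C_1e^(-5t) + C_2te^(-5t) + 2C_2e^(-5t)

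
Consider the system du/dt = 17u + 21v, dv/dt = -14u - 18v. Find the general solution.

u(t) = -K_1e^(-4t) - 3K_2e^(3t), v(t) = K_1e^(-4t) + 2K_2e^(3t)

Coefficient matrix A = [[17, 21], [-14, -18]].
Characteristic polynomial det(A - λI) = λ^2 + λ - 12 = 0.
Eigenvalues λ = -4, 3.
For λ=-4: (A-λI) row 1 is [21, 21], so an eigenvector is (-1, 1).
For λ=3: (A-λI) row 1 is [14, 21], so an eigenvector is (-3, 2).
General solution: K_1e^(-4t)(-1,1) + K_2e^(3t)(-3,2).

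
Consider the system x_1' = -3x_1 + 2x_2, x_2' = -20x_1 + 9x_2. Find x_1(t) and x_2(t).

x_1(t) = K_1e^(3t)sin(2t) - K_2e^(3t)cos(2t), x_2(t) = 3K_1e^(3t)sin(2t) + K_1e^(3t)cos(2t) + K_2e^(3t)sin(2t) - 3K_2e^(3t)cos(2t)

Coefficient matrix A = [[-3, 2], [-20, 9]].
Characteristic polynomial det(A - λI) = λ^2 - 6λ + 13 = 0.
Eigenvalues λ = 3 ± 2i (complex conjugate pair).
For λ=3+2i: an eigenvector is (0,1) - i(1,3) = (0 - i, 1 - 3i).
A real fundamental pair from Re and Im of e^((3+2i)t)v: X_1 = e^(3t)(cos(2t)·(0,1) + sin(2t)·(1,3)), X_2 = e^(3t)(sin(2t)·(0,1) - cos(2t)·(1,3)).
General solution: K_1X_1 + K_2X_2.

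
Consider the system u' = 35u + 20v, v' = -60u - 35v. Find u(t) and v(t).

Coefficient matrix A = [[35, 20], [-60, -35]].
Characteristic polynomial det(A - λI) = λ^2 - 25 = 0.
Eigenvalues λ = 5, -5.
For λ=5: (A-λI) row 1 is [30, 20], so an eigenvector is (-2, 3).
For λ=-5: (A-λI) row 1 is [40, 20], so an eigenvector is (1, -2).
General solution: C_1e^(5t)(-2,3) + C_2e^(-5t)(1,-2).

u(t) = -2C_1e^(5t) + C_2e^(-5t), v(t) = 3C_1e^(5t) - 2C_2e^(-5t)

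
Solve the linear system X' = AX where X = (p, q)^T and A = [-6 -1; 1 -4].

Coefficient matrix A = [[-6, -1], [1, -4]].
Characteristic polynomial det(A - λI) = λ^2 + 10λ + 25 = 0.
Single eigenvalue λ = -5 with algebraic multiplicity 2.
Eigenvector v = (1,-1); generalized eigenvector w with (A-λI)w=v is (1,-2).
General solution: e^(-5t)[c_1·v + c_2·(t·v + w)].

p(t) = c_1e^(-5t) + c_2te^(-5t) + c_2e^(-5t), q(t) = -c_1e^(-5t) - c_2te^(-5t) - 2c_2e^(-5t)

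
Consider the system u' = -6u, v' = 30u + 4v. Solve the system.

Coefficient matrix A = [[-6, 0], [30, 4]].
Characteristic polynomial det(A - λI) = λ^2 + 2λ - 24 = 0.
Eigenvalues λ = -6, 4.
For λ=-6: (A-λI) row 2 is [30, 10], so an eigenvector is (1, -3).
For λ=4: (A-λI) row 1 is [-10, 0], so an eigenvector is (0, -1).
General solution: C_1e^(-6t)(1,-3) + C_2e^(4t)(0,-1).

u(t) = C_1e^(-6t), v(t) = -3C_1e^(-6t) - C_2e^(4t)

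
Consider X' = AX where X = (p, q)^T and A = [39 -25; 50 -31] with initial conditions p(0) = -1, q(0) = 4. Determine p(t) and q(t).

Coefficient matrix A = [[39, -25], [50, -31]].
Characteristic polynomial det(A - λI) = λ^2 - 8λ + 41 = 0.
Eigenvalues λ = 4 ± 5i (complex conjugate pair).
For λ=4+5i: an eigenvector is (1,1) - i(2,3) = (1 - 2i, 1 - 3i).
A real fundamental pair from Re and Im of e^((4+5i)t)v: X_1 = e^(4t)(cos(5t)·(1,1) + sin(5t)·(2,3)), X_2 = e^(4t)(sin(5t)·(1,1) - cos(5t)·(2,3)).
General solution: c_1X_1 + c_2X_2.
Applying p(0)=-1, q(0)=4 gives c_1=-11, c_2=-5.

p(t) = -27e^(4t)sin(5t) - e^(4t)cos(5t), q(t) = -38e^(4t)sin(5t) + 4e^(4t)cos(5t)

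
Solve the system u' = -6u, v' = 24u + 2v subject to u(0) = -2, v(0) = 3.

u(t) = -2e^(-6t), v(t) = -3e^(2t) + 6e^(-6t)

Coefficient matrix A = [[-6, 0], [24, 2]].
Characteristic polynomial det(A - λI) = λ^2 + 4λ - 12 = 0.
Eigenvalues λ = -6, 2.
For λ=-6: (A-λI) row 2 is [24, 8], so an eigenvector is (-1, 3).
For λ=2: (A-λI) row 1 is [-8, 0], so an eigenvector is (0, -1).
General solution: c_1e^(-6t)(-1,3) + c_2e^(2t)(0,-1).
Applying u(0)=-2, v(0)=3 gives c_1=2, c_2=3.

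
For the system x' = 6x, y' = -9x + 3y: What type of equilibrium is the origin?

A = [[6,0],[-9,3]]; det(A-λI) = λ^2 - 9λ + 18.
λ = 3, 6: both positive.

unstable node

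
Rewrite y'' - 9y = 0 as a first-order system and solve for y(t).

y(t) = c_1e^(-3t) + c_2e^(3t)

Let x_1 = y, x_2 = y'. Then x_1' = x_2 and x_2' = 9x_1.
A = [[0,1],[9,0]]; det(A-λI) = λ^2 - 9.
Eigenvalues λ = -3, 3 with eigenvectors (1,-3), (1,3).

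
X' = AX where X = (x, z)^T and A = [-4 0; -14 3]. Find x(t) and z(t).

Coefficient matrix A = [[-4, 0], [-14, 3]].
Characteristic polynomial det(A - λI) = λ^2 + λ - 12 = 0.
Eigenvalues λ = -4, 3.
For λ=-4: (A-λI) row 2 is [-14, 7], so an eigenvector is (-1, -2).
For λ=3: (A-λI) row 1 is [-7, 0], so an eigenvector is (0, -1).
General solution: C_1e^(-4t)(-1,-2) + C_2e^(3t)(0,-1).

x(t) = -C_1e^(-4t), z(t) = -2C_1e^(-4t) - C_2e^(3t)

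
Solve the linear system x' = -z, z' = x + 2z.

x(t) = -c_1e^(t) - c_2te^(t) + c_2e^(t), z(t) = c_1e^(t) + c_2te^(t)

Coefficient matrix A = [[0, -1], [1, 2]].
Characteristic polynomial det(A - λI) = λ^2 - 2λ + 1 = 0.
Single eigenvalue λ = 1 with algebraic multiplicity 2.
Eigenvector v = (-1,1); generalized eigenvector w with (A-λI)w=v is (1,0).
General solution: e^(t)[c_1·v + c_2·(t·v + w)].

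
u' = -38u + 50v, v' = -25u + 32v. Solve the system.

Coefficient matrix A = [[-38, 50], [-25, 32]].
Characteristic polynomial det(A - λI) = λ^2 + 6λ + 34 = 0.
Eigenvalues λ = -3 ± 5i (complex conjugate pair).
For λ=-3+5i: an eigenvector is (-1,-1) - i(-3,-2) = (-1 + 3i, -1 + 2i).
A real fundamental pair from Re and Im of e^((-3+5i)t)v: X_1 = e^(-3t)(cos(5t)·(-1,-1) + sin(5t)·(-3,-2)), X_2 = e^(-3t)(sin(5t)·(-1,-1) - cos(5t)·(-3,-2)).
General solution: c_1X_1 + c_2X_2.

u(t) = -3c_1e^(-3t)sin(5t) - c_1e^(-3t)cos(5t) - c_2e^(-3t)sin(5t) + 3c_2e^(-3t)cos(5t), v(t) = -2c_1e^(-3t)sin(5t) - c_1e^(-3t)cos(5t) - c_2e^(-3t)sin(5t) + 2c_2e^(-3t)cos(5t)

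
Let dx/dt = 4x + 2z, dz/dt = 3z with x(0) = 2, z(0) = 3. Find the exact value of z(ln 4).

A = [[4,2],[0,3]]; eigenvalues λ = 3, 4.
Eigenvectors: (-2,1) for λ=3, (-1,0) for λ=4.
From the initial condition, c_1 = 3, c_2 = -8.
z(ln 4) = (3)(4^3)(1) + (-8)(4^4)(0) = 192.

192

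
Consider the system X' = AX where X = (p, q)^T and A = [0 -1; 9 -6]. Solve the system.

p(t) = C_1e^(-3t) + C_2te^(-3t) + C_2e^(-3t), q(t) = 3C_1e^(-3t) + 3C_2te^(-3t) + 2C_2e^(-3t)

Coefficient matrix A = [[0, -1], [9, -6]].
Characteristic polynomial det(A - λI) = λ^2 + 6λ + 9 = 0.
Single eigenvalue λ = -3 with algebraic multiplicity 2.
Eigenvector v = (1,3); generalized eigenvector w with (A-λI)w=v is (1,2).
General solution: e^(-3t)[C_1·v + C_2·(t·v + w)].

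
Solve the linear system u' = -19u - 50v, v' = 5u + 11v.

u(t) = c_1e^(-4t)sin(5t) + 3c_1e^(-4t)cos(5t) + 3c_2e^(-4t)sin(5t) - c_2e^(-4t)cos(5t), v(t) = -c_1e^(-4t)cos(5t) - c_2e^(-4t)sin(5t)

Coefficient matrix A = [[-19, -50], [5, 11]].
Characteristic polynomial det(A - λI) = λ^2 + 8λ + 41 = 0.
Eigenvalues λ = -4 ± 5i (complex conjugate pair).
For λ=-4+5i: an eigenvector is (3,-1) - i(1,0) = (3 - i, -1).
A real fundamental pair from Re and Im of e^((-4+5i)t)v: X_1 = e^(-4t)(cos(5t)·(3,-1) + sin(5t)·(1,0)), X_2 = e^(-4t)(sin(5t)·(3,-1) - cos(5t)·(1,0)).
General solution: c_1X_1 + c_2X_2.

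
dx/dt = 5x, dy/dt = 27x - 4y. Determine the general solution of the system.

x(t) = c_2e^(5t), y(t) = -c_1e^(-4t) + 3c_2e^(5t)

Coefficient matrix A = [[5, 0], [27, -4]].
Characteristic polynomial det(A - λI) = λ^2 - λ - 20 = 0.
Eigenvalues λ = -4, 5.
For λ=-4: (A-λI) row 1 is [9, 0], so an eigenvector is (0, -1).
For λ=5: (A-λI) row 2 is [27, -9], so an eigenvector is (1, 3).
General solution: c_1e^(-4t)(0,-1) + c_2e^(5t)(1,3).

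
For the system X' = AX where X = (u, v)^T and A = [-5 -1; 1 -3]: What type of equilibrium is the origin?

stable improper node

A = [[-5,-1],[1,-3]]; det(A-λI) = λ^2 + 8λ + 16.
repeated λ = -4 with a single eigenvector.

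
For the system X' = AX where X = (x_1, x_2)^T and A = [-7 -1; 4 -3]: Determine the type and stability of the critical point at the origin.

stable improper node

A = [[-7,-1],[4,-3]]; det(A-λI) = λ^2 + 10λ + 25.
repeated λ = -5 with a single eigenvector.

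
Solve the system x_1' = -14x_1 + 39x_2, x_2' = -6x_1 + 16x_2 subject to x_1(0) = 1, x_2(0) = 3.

Coefficient matrix A = [[-14, 39], [-6, 16]].
Characteristic polynomial det(A - λI) = λ^2 - 2λ + 10 = 0.
Eigenvalues λ = 1 ± 3i (complex conjugate pair).
For λ=1+3i: an eigenvector is (-3,-1) - i(2,1) = (-3 - 2i, -1 - i).
A real fundamental pair from Re and Im of e^((1+3i)t)v: X_1 = e^(t)(cos(3t)·(-3,-1) + sin(3t)·(2,1)), X_2 = e^(t)(sin(3t)·(-3,-1) - cos(3t)·(2,1)).
General solution: K_1X_1 + K_2X_2.
Applying x_1(0)=1, x_2(0)=3 gives K_1=5, K_2=-8.

x_1(t) = 34e^(t)sin(3t) + e^(t)cos(3t), x_2(t) = 13e^(t)sin(3t) + 3e^(t)cos(3t)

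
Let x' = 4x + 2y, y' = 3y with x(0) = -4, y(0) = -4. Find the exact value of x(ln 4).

A = [[4,2],[0,3]]; eigenvalues λ = 4, 3.
Eigenvectors: (1,0) for λ=4, (-2,1) for λ=3.
From the initial condition, c_1 = -12, c_2 = -4.
x(ln 4) = (-12)(4^4)(1) + (-4)(4^3)(-2) = -2560.

-2560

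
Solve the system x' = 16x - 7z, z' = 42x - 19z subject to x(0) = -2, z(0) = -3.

Coefficient matrix A = [[16, -7], [42, -19]].
Characteristic polynomial det(A - λI) = λ^2 + 3λ - 10 = 0.
Eigenvalues λ = -5, 2.
For λ=-5: (A-λI) row 1 is [21, -7], so an eigenvector is (1, 3).
For λ=2: (A-λI) row 1 is [14, -7], so an eigenvector is (1, 2).
General solution: C_1e^(-5t)(1,3) + C_2e^(2t)(1,2).
Applying x(0)=-2, z(0)=-3 gives C_1=1, C_2=-3.

x(t) = -3e^(2t) + e^(-5t), z(t) = -6e^(2t) + 3e^(-5t)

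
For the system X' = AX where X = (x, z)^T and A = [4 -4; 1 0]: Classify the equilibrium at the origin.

unstable improper node

A = [[4,-4],[1,0]]; det(A-λI) = λ^2 - 4λ + 4.
repeated λ = 2 with a single eigenvector.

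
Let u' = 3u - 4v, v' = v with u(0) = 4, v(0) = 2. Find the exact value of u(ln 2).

8

A = [[3,-4],[0,1]]; eigenvalues λ = 3, 1.
Eigenvectors: (1,0) for λ=3, (2,1) for λ=1.
From the initial condition, c_1 = 0, c_2 = 2.
u(ln 2) = (0)(2^3)(1) + (2)(2^1)(2) = 8.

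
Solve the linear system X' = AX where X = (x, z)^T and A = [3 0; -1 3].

x(t) = c_2e^(3t), z(t) = -c_1e^(3t) - c_2te^(3t) + 2c_2e^(3t)

Coefficient matrix A = [[3, 0], [-1, 3]].
Characteristic polynomial det(A - λI) = λ^2 - 6λ + 9 = 0.
Single eigenvalue λ = 3 with algebraic multiplicity 2.
Eigenvector v = (0,-1); generalized eigenvector w with (A-λI)w=v is (1,2).
General solution: e^(3t)[c_1·v + c_2·(t·v + w)].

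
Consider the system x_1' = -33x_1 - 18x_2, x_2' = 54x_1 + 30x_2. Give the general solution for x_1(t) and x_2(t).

Coefficient matrix A = [[-33, -18], [54, 30]].
Characteristic polynomial det(A - λI) = λ^2 + 3λ - 18 = 0.
Eigenvalues λ = -6, 3.
For λ=-6: (A-λI) row 1 is [-27, -18], so an eigenvector is (2, -3).
For λ=3: (A-λI) row 1 is [-36, -18], so an eigenvector is (1, -2).
General solution: C_1e^(-6t)(2,-3) + C_2e^(3t)(1,-2).

x_1(t) = 2C_1e^(-6t) + C_2e^(3t), x_2(t) = -3C_1e^(-6t) - 2C_2e^(3t)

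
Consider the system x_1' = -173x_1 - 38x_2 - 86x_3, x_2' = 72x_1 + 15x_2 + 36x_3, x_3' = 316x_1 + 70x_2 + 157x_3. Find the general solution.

x_1(t) = C_1e^(-t) - 7C_2e^(3t) + 5C_3e^(-3t), x_2(t) = 3C_2e^(3t) - 2C_3e^(-3t), x_3(t) = -2C_1e^(-t) + 13C_2e^(3t) - 9C_3e^(-3t)

Coefficient matrix A = [[-173, -38, -86], [72, 15, 36], [316, 70, 157]].
det(A - λI) = 0 gives eigenvalues λ = -1, 3, -3.
For λ=-1: eigenvector (1,0,-2).
For λ=3: eigenvector (-7,3,13).
For λ=-3: eigenvector (5,-2,-9).
General solution: C_1e^(-t)(1,0,-2) + C_2e^(3t)(-7,3,13) + C_3e^(-3t)(5,-2,-9).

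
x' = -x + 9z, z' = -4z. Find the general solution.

Coefficient matrix A = [[-1, 9], [0, -4]].
Characteristic polynomial det(A - λI) = λ^2 + 5λ + 4 = 0.
Eigenvalues λ = -1, -4.
For λ=-1: (A-λI) row 1 is [0, 9], so an eigenvector is (1, 0).
For λ=-4: (A-λI) row 1 is [3, 9], so an eigenvector is (-3, 1).
General solution: K_1e^(-t)(1,0) + K_2e^(-4t)(-3,1).

x(t) = K_1e^(-t) - 3K_2e^(-4t), z(t) = K_2e^(-4t)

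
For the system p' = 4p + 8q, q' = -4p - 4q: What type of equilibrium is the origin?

center

A = [[4,8],[-4,-4]]; det(A-λI) = λ^2 + 16.
λ = 0 ± 4i: zero real part.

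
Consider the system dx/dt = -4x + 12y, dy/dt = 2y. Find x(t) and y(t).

x(t) = 2C_1e^(2t) + C_2e^(-4t), y(t) = C_1e^(2t)

Coefficient matrix A = [[-4, 12], [0, 2]].
Characteristic polynomial det(A - λI) = λ^2 + 2λ - 8 = 0.
Eigenvalues λ = 2, -4.
For λ=2: (A-λI) row 1 is [-6, 12], so an eigenvector is (2, 1).
For λ=-4: (A-λI) row 1 is [0, 12], so an eigenvector is (1, 0).
General solution: C_1e^(2t)(2,1) + C_2e^(-4t)(1,0).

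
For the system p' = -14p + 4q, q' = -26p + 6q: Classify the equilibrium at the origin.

A = [[-14,4],[-26,6]]; det(A-λI) = λ^2 + 8λ + 20.
λ = -4 ± 2i: negative real part.

stable spiral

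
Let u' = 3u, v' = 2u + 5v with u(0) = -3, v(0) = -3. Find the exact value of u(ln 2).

A = [[3,0],[2,5]]; eigenvalues λ = 3, 5.
Eigenvectors: (-1,1) for λ=3, (0,1) for λ=5.
From the initial condition, c_1 = 3, c_2 = -6.
u(ln 2) = (3)(2^3)(-1) + (-6)(2^5)(0) = -24.

-24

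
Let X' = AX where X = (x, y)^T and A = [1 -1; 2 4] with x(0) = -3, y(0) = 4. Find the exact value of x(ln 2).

A = [[1,-1],[2,4]]; eigenvalues λ = 3, 2.
Eigenvectors: (-1,2) for λ=3, (-1,1) for λ=2.
From the initial condition, c_1 = 1, c_2 = 2.
x(ln 2) = (1)(2^3)(-1) + (2)(2^2)(-1) = -16.

-16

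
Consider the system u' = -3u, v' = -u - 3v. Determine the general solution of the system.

u(t) = c_2e^(-3t), v(t) = -c_1e^(-3t) - c_2te^(-3t) - 2c_2e^(-3t)

Coefficient matrix A = [[-3, 0], [-1, -3]].
Characteristic polynomial det(A - λI) = λ^2 + 6λ + 9 = 0.
Single eigenvalue λ = -3 with algebraic multiplicity 2.
Eigenvector v = (0,-1); generalized eigenvector w with (A-λI)w=v is (1,-2).
General solution: e^(-3t)[c_1·v + c_2·(t·v + w)].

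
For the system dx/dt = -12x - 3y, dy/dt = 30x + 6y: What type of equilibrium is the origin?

stable spiral

A = [[-12,-3],[30,6]]; det(A-λI) = λ^2 + 6λ + 18.
λ = -3 ± 3i: negative real part.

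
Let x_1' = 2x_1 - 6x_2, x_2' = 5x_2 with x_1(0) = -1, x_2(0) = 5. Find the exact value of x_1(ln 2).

A = [[2,-6],[0,5]]; eigenvalues λ = 5, 2.
Eigenvectors: (2,-1) for λ=5, (1,0) for λ=2.
From the initial condition, c_1 = -5, c_2 = 9.
x_1(ln 2) = (-5)(2^5)(2) + (9)(2^2)(1) = -284.

-284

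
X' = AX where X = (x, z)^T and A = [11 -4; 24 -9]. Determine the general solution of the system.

x(t) = K_1e^(3t) - K_2e^(-t), z(t) = 2K_1e^(3t) - 3K_2e^(-t)

Coefficient matrix A = [[11, -4], [24, -9]].
Characteristic polynomial det(A - λI) = λ^2 - 2λ - 3 = 0.
Eigenvalues λ = 3, -1.
For λ=3: (A-λI) row 1 is [8, -4], so an eigenvector is (1, 2).
For λ=-1: (A-λI) row 1 is [12, -4], so an eigenvector is (-1, -3).
General solution: K_1e^(3t)(1,2) + K_2e^(-t)(-1,-3).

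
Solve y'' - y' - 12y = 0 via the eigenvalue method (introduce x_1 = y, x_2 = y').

Let x_1 = y, x_2 = y'. Then x_1' = x_2 and x_2' = 12x_1 + x_2.
A = [[0,1],[12,1]]; det(A-λI) = λ^2 - λ - 12.
Eigenvalues λ = -3, 4 with eigenvectors (1,-3), (1,4).

y(t) = K_1e^(-3t) + K_2e^(4t)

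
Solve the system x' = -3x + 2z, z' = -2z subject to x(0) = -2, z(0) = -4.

Coefficient matrix A = [[-3, 2], [0, -2]].
Characteristic polynomial det(A - λI) = λ^2 + 5λ + 6 = 0.
Eigenvalues λ = -2, -3.
For λ=-2: (A-λI) row 1 is [-1, 2], so an eigenvector is (2, 1).
For λ=-3: (A-λI) row 1 is [0, 2], so an eigenvector is (1, 0).
General solution: K_1e^(-2t)(2,1) + K_2e^(-3t)(1,0).
Applying x(0)=-2, z(0)=-4 gives K_1=-4, K_2=6.

x(t) = -8e^(-2t) + 6e^(-3t), z(t) = -4e^(-2t)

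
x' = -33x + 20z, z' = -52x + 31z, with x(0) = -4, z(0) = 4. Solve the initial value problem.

x(t) = 52e^(-t)sin(4t) - 4e^(-t)cos(4t), z(t) = 84e^(-t)sin(4t) + 4e^(-t)cos(4t)

Coefficient matrix A = [[-33, 20], [-52, 31]].
Characteristic polynomial det(A - λI) = λ^2 + 2λ + 17 = 0.
Eigenvalues λ = -1 ± 4i (complex conjugate pair).
For λ=-1+4i: an eigenvector is (-1,-2) - i(-2,-3) = (-1 + 2i, -2 + 3i).
A real fundamental pair from Re and Im of e^((-1+4i)t)v: X_1 = e^(-t)(cos(4t)·(-1,-2) + sin(4t)·(-2,-3)), X_2 = e^(-t)(sin(4t)·(-1,-2) - cos(4t)·(-2,-3)).
General solution: c_1X_1 + c_2X_2.
Applying x(0)=-4, z(0)=4 gives c_1=-20, c_2=-12.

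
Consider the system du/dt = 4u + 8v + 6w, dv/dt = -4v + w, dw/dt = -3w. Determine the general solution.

u(t) = K_1e^(4t) - 2K_2e^(-3t) - K_3e^(-4t), v(t) = K_2e^(-3t) + K_3e^(-4t), w(t) = K_2e^(-3t)

Coefficient matrix A = [[4, 8, 6], [0, -4, 1], [0, 0, -3]].
det(A - λI) = 0 gives eigenvalues λ = 4, -3, -4.
For λ=4: eigenvector (1,0,0).
For λ=-3: eigenvector (-2,1,1).
For λ=-4: eigenvector (-1,1,0).
General solution: K_1e^(4t)(1,0,0) + K_2e^(-3t)(-2,1,1) + K_3e^(-4t)(-1,1,0).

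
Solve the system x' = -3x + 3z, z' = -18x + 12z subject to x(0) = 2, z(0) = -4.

Coefficient matrix A = [[-3, 3], [-18, 12]].
Characteristic polynomial det(A - λI) = λ^2 - 9λ + 18 = 0.
Eigenvalues λ = 6, 3.
For λ=6: (A-λI) row 1 is [-9, 3], so an eigenvector is (-1, -3).
For λ=3: (A-λI) row 1 is [-6, 3], so an eigenvector is (-1, -2).
General solution: C_1e^(6t)(-1,-3) + C_2e^(3t)(-1,-2).
Applying x(0)=2, z(0)=-4 gives C_1=8, C_2=-10.

x(t) = -8e^(6t) + 10e^(3t), z(t) = -24e^(6t) + 20e^(3t)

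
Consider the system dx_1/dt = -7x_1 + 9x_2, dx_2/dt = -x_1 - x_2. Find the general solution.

Coefficient matrix A = [[-7, 9], [-1, -1]].
Characteristic polynomial det(A - λI) = λ^2 + 8λ + 16 = 0.
Single eigenvalue λ = -4 with algebraic multiplicity 2.
Eigenvector v = (-3,-1); generalized eigenvector w with (A-λI)w=v is (1,0).
General solution: e^(-4t)[c_1·v + c_2·(t·v + w)].

x_1(t) = -3c_1e^(-4t) - 3c_2te^(-4t) + c_2e^(-4t), x_2(t) = -c_1e^(-4t) - c_2te^(-4t)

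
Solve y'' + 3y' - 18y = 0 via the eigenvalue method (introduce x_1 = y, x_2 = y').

Let x_1 = y, x_2 = y'. Then x_1' = x_2 and x_2' = 18x_1 - 3x_2.
A = [[0,1],[18,-3]]; det(A-λI) = λ^2 + 3λ - 18.
Eigenvalues λ = -6, 3 with eigenvectors (1,-6), (1,3).

y(t) = c_1e^(-6t) + c_2e^(3t)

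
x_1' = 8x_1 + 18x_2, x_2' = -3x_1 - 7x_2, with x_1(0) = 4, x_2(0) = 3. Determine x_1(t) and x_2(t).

x_1(t) = 30e^(2t) - 26e^(-t), x_2(t) = -10e^(2t) + 13e^(-t)

Coefficient matrix A = [[8, 18], [-3, -7]].
Characteristic polynomial det(A - λI) = λ^2 - λ - 2 = 0.
Eigenvalues λ = 2, -1.
For λ=2: (A-λI) row 1 is [6, 18], so an eigenvector is (-3, 1).
For λ=-1: (A-λI) row 1 is [9, 18], so an eigenvector is (-2, 1).
General solution: C_1e^(2t)(-3,1) + C_2e^(-t)(-2,1).
Applying x_1(0)=4, x_2(0)=3 gives C_1=-10, C_2=13.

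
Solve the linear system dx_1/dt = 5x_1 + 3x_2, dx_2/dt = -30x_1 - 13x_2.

Coefficient matrix A = [[5, 3], [-30, -13]].
Characteristic polynomial det(A - λI) = λ^2 + 8λ + 25 = 0.
Eigenvalues λ = -4 ± 3i (complex conjugate pair).
For λ=-4+3i: an eigenvector is (0,1) - i(1,-3) = (0 - i, 1 + 3i).
A real fundamental pair from Re and Im of e^((-4+3i)t)v: X_1 = e^(-4t)(cos(3t)·(0,1) + sin(3t)·(1,-3)), X_2 = e^(-4t)(sin(3t)·(0,1) - cos(3t)·(1,-3)).
General solution: C_1X_1 + C_2X_2.

x_1(t) = C_1e^(-4t)sin(3t) - C_2e^(-4t)cos(3t), x_2(t) = -3C_1e^(-4t)sin(3t) + C_1e^(-4t)cos(3t) + C_2e^(-4t)sin(3t) + 3C_2e^(-4t)cos(3t)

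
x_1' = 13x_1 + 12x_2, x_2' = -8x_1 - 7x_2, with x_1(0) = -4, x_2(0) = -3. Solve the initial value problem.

Coefficient matrix A = [[13, 12], [-8, -7]].
Characteristic polynomial det(A - λI) = λ^2 - 6λ + 5 = 0.
Eigenvalues λ = 5, 1.
For λ=5: (A-λI) row 1 is [8, 12], so an eigenvector is (3, -2).
For λ=1: (A-λI) row 1 is [12, 12], so an eigenvector is (-1, 1).
General solution: K_1e^(5t)(3,-2) + K_2e^(t)(-1,1).
Applying x_1(0)=-4, x_2(0)=-3 gives K_1=-7, K_2=-17.

x_1(t) = -21e^(5t) + 17e^(t), x_2(t) = 14e^(5t) - 17e^(t)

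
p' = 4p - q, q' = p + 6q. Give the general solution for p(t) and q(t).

Coefficient matrix A = [[4, -1], [1, 6]].
Characteristic polynomial det(A - λI) = λ^2 - 10λ + 25 = 0.
Single eigenvalue λ = 5 with algebraic multiplicity 2.
Eigenvector v = (1,-1); generalized eigenvector w with (A-λI)w=v is (-1,0).
General solution: e^(5t)[C_1·v + C_2·(t·v + w)].

p(t) = C_1e^(5t) + C_2te^(5t) - C_2e^(5t), q(t) = -C_1e^(5t) - C_2te^(5t)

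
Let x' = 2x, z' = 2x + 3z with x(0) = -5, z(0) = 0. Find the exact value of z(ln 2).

-40

A = [[2,0],[2,3]]; eigenvalues λ = 3, 2.
Eigenvectors: (0,-1) for λ=3, (-1,2) for λ=2.
From the initial condition, c_1 = 10, c_2 = 5.
z(ln 2) = (10)(2^3)(-1) + (5)(2^2)(2) = -40.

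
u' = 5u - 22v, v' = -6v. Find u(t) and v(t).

u(t) = 2c_1e^(-6t) - c_2e^(5t), v(t) = c_1e^(-6t)

Coefficient matrix A = [[5, -22], [0, -6]].
Characteristic polynomial det(A - λI) = λ^2 + λ - 30 = 0.
Eigenvalues λ = -6, 5.
For λ=-6: (A-λI) row 1 is [11, -22], so an eigenvector is (2, 1).
For λ=5: (A-λI) row 1 is [0, -22], so an eigenvector is (-1, 0).
General solution: c_1e^(-6t)(2,1) + c_2e^(5t)(-1,0).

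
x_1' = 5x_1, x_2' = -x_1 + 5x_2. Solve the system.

x_1(t) = -K_2e^(5t), x_2(t) = K_1e^(5t) + K_2te^(5t) - 3K_2e^(5t)

Coefficient matrix A = [[5, 0], [-1, 5]].
Characteristic polynomial det(A - λI) = λ^2 - 10λ + 25 = 0.
Single eigenvalue λ = 5 with algebraic multiplicity 2.
Eigenvector v = (0,1); generalized eigenvector w with (A-λI)w=v is (-1,-3).
General solution: e^(5t)[K_1·v + K_2·(t·v + w)].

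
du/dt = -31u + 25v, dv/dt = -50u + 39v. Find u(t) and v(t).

u(t) = c_1e^(4t)sin(5t) + 2c_1e^(4t)cos(5t) + 2c_2e^(4t)sin(5t) - c_2e^(4t)cos(5t), v(t) = c_1e^(4t)sin(5t) + 3c_1e^(4t)cos(5t) + 3c_2e^(4t)sin(5t) - c_2e^(4t)cos(5t)

Coefficient matrix A = [[-31, 25], [-50, 39]].
Characteristic polynomial det(A - λI) = λ^2 - 8λ + 41 = 0.
Eigenvalues λ = 4 ± 5i (complex conjugate pair).
For λ=4+5i: an eigenvector is (2,3) - i(1,1) = (2 - i, 3 - i).
A real fundamental pair from Re and Im of e^((4+5i)t)v: X_1 = e^(4t)(cos(5t)·(2,3) + sin(5t)·(1,1)), X_2 = e^(4t)(sin(5t)·(2,3) - cos(5t)·(1,1)).
General solution: c_1X_1 + c_2X_2.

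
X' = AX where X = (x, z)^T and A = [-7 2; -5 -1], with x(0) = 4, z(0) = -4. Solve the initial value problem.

x(t) = -20e^(-4t)sin(t) + 4e^(-4t)cos(t), z(t) = -32e^(-4t)sin(t) - 4e^(-4t)cos(t)

Coefficient matrix A = [[-7, 2], [-5, -1]].
Characteristic polynomial det(A - λI) = λ^2 + 8λ + 17 = 0.
Eigenvalues λ = -4 ± i (complex conjugate pair).
For λ=-4+i: an eigenvector is (1,2) - i(1,1) = (1 - i, 2 - i).
A real fundamental pair from Re and Im of e^((-4+i)t)v: X_1 = e^(-4t)(cos(t)·(1,2) + sin(t)·(1,1)), X_2 = e^(-4t)(sin(t)·(1,2) - cos(t)·(1,1)).
General solution: C_1X_1 + C_2X_2.
Applying x(0)=4, z(0)=-4 gives C_1=-8, C_2=-12.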